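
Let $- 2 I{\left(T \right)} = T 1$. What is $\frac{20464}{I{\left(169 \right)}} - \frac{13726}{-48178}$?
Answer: $- \frac{75750365}{313157} \approx -241.89$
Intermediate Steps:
$I{\left(T \right)} = - \frac{T}{2}$ ($I{\left(T \right)} = - \frac{T 1}{2} = - \frac{T}{2}$)
$\frac{20464}{I{\left(169 \right)}} - \frac{13726}{-48178} = \frac{20464}{\left(- \frac{1}{2}\right) 169} - \frac{13726}{-48178} = \frac{20464}{- \frac{169}{2}} - - \frac{6863}{24089} = 20464 \left(- \frac{2}{169}\right) + \frac{6863}{24089} = - \frac{40928}{169} + \frac{6863}{24089} = - \frac{75750365}{313157}$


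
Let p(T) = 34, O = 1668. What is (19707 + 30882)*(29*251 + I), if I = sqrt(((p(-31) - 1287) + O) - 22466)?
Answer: 368237331 + 50589*I*sqrt(22051) ≈ 3.6824e+8 + 7.5123e+6*I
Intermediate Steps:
I = I*sqrt(22051) (I = sqrt(((34 - 1287) + 1668) - 22466) = sqrt((-1253 + 1668) - 22466) = sqrt(415 - 22466) = sqrt(-22051) = I*sqrt(22051) ≈ 148.5*I)
(19707 + 30882)*(29*251 + I) = (19707 + 30882)*(29*251 + I*sqrt(22051)) = 50589*(7279 + I*sqrt(22051)) = 368237331 + 50589*I*sqrt(22051)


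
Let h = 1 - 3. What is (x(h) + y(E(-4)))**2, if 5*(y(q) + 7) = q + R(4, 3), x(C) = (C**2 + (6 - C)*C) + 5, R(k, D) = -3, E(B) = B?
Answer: 5929/25 ≈ 237.16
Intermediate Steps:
h = -2
x(C) = 5 + C**2 + C*(6 - C) (x(C) = (C**2 + C*(6 - C)) + 5 = 5 + C**2 + C*(6 - C))
y(q) = -38/5 + q/5 (y(q) = -7 + (q - 3)/5 = -7 + (-3 + q)/5 = -7 + (-3/5 + q/5) = -38/5 + q/5)
(x(h) + y(E(-4)))**2 = ((5 + 6*(-2)) + (-38/5 + (1/5)*(-4)))**2 = ((5 - 12) + (-38/5 - 4/5))**2 = (-7 - 42/5)**2 = (-77/5)**2 = 5929/25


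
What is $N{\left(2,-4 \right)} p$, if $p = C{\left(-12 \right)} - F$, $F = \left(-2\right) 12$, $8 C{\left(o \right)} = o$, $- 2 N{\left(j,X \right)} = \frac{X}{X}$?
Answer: $- \frac{45}{4} \approx -11.25$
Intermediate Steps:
$N{\left(j,X \right)} = - \frac{1}{2}$ ($N{\left(j,X \right)} = - \frac{X \frac{1}{X}}{2} = \left(- \frac{1}{2}\right) 1 = - \frac{1}{2}$)
$C{\left(o \right)} = \frac{o}{8}$
$F = -24$
$p = \frac{45}{2}$ ($p = \frac{1}{8} \left(-12\right) - -24 = - \frac{3}{2} + 24 = \frac{45}{2} \approx 22.5$)
$N{\left(2,-4 \right)} p = \left(- \frac{1}{2}\right) \frac{45}{2} = - \frac{45}{4}$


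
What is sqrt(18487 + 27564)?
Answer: sqrt(46051) ≈ 214.59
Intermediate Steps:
sqrt(18487 + 27564) = sqrt(46051)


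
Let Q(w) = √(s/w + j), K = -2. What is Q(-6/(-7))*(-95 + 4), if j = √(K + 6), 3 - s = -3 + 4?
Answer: -91*√39/3 ≈ -189.43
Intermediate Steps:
s = 2 (s = 3 - (-3 + 4) = 3 - 1*1 = 3 - 1 = 2)
j = 2 (j = √(-2 + 6) = √4 = 2)
Q(w) = √(2 + 2/w) (Q(w) = √(2/w + 2) = √(2 + 2/w))
Q(-6/(-7))*(-95 + 4) = (√2*√((1 - 6/(-7))/((-6/(-7)))))*(-95 + 4) = (√2*√((1 - 6*(-⅐))/((-6*(-⅐)))))*(-91) = (√2*√((1 + 6/7)/(6/7)))*(-91) = (√2*√((7/6)*(13/7)))*(-91) = (√2*√(13/6))*(-91) = (√2*(√78/6))*(-91) = (√39/3)*(-91) = -91*√39/3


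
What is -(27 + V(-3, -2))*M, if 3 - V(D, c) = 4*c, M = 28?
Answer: -1064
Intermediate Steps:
V(D, c) = 3 - 4*c
-(27 + V(-3, -2))*M = -(27 + (3 - 4*(-2)))*28 = -(27 + (3 + 8))*28 = -(27 + 11)*28 = -38*28 = -1*1064 = -1064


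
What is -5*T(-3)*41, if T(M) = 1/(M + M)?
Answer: 205/6 ≈ 34.167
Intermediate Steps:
T(M) = 1/(2*M)
-5*T(-3)*41 = -5/(2*(-3))*41 = -5*(-1)/(2*3)*41 = -5*(-⅙)*41 = (⅚)*41 = 205/6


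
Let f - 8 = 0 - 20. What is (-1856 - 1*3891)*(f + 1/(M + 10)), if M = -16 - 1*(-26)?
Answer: 1373533/20 ≈ 68677.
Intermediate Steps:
M = 10 (M = -16 + 26 = 10)
f = -12 (f = 8 + (0 - 20) = 8 - 20 = -12)
(-1856 - 1*3891)*(f + 1/(M + 10)) = (-1856 - 1*3891)*(-12 + 1/(10 + 10)) = (-1856 - 3891)*(-12 + 1/20) = -5747*(-12 + 1/20) = -5747*(-239/20) = 1373533/20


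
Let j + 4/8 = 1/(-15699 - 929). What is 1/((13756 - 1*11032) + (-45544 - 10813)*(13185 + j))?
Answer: -16628/12355204921133 ≈ -1.3458e-9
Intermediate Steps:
j = -8315/16628 (j = -1/2 + 1/(-15699 - 929) = -1/2 + 1/(-16628) = -1/2 - 1/16628 = -8315/16628 ≈ -0.50006)
1/((13756 - 1*11032) + (-45544 - 10813)*(13185 + j)) = 1/((13756 - 1*11032) + (-45544 - 10813)*(13185 - 8315/16628)) = 1/((13756 - 11032) - 56357*219231865/16628) = 1/(2724 - 12355250215805/16628) = 1/(-12355204921133/16628) = -16628/12355204921133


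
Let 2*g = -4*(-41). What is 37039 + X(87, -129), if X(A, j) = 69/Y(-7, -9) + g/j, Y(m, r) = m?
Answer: 33436742/903 ≈ 37029.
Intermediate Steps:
g = 82 (g = (-4*(-41))/2 = (½)*164 = 82)
X(A, j) = -69/7 + 82/j (X(A, j) = 69/(-7) + 82/j = 69*(-⅐) + 82/j = -69/7 + 82/j)
37039 + X(87, -129) = 37039 + (-69/7 + 82/(-129)) = 37039 + (-69/7 + 82*(-1/129)) = 37039 + (-69/7 - 82/129) = 37039 - 9475/903 = 33436742/903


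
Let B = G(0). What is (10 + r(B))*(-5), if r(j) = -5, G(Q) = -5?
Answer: -25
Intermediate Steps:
B = -5
(10 + r(B))*(-5) = (10 - 5)*(-5) = 5*(-5) = -25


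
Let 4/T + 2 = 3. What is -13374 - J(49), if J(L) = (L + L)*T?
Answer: -13766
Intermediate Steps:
T = 4 (T = 4/(-2 + 3) = 4/1 = 4*1 = 4)
J(L) = 8*L (J(L) = (L + L)*4 = (2*L)*4 = 8*L)
-13374 - J(49) = -13374 - 8*49 = -13374 - 1*392 = -13374 - 392 = -13766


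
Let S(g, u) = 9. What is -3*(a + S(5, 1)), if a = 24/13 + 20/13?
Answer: -483/13 ≈ -37.154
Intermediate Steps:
a = 44/13 (a = 24*(1/13) + 20*(1/13) = 24/13 + 20/13 = 44/13 ≈ 3.3846)
-3*(a + S(5, 1)) = -3*(44/13 + 9) = -3*161/13 = -1*483/13 = -483/13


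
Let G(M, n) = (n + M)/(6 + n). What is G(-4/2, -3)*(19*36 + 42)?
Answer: -1210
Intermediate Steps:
G(M, n) = (M + n)/(6 + n)
G(-4/2, -3)*(19*36 + 42) = ((-4/2 - 3)/(6 - 3))*(19*36 + 42) = ((-4*½ - 3)/3)*(684 + 42) = ((-2 - 3)/3)*726 = ((⅓)*(-5))*726 = -5/3*726 = -1210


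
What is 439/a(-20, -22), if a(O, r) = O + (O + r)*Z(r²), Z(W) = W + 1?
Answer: -439/20390 ≈ -0.021530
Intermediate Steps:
Z(W) = 1 + W
a(O, r) = O + (1 + r²)*(O + r) (a(O, r) = O + (O + r)*(1 + r²) = O + (1 + r²)*(O + r))
439/a(-20, -22) = 439/(-22 + (-22)³ + 2*(-20) - 20*(-22)²) = 439/(-22 - 10648 - 40 - 20*484) = 439/(-22 - 10648 - 40 - 9680) = 439/(-20390) = 439*(-1/20390) = -439/20390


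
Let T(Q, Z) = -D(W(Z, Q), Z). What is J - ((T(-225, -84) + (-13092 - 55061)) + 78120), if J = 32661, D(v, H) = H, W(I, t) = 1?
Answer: 22610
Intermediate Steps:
T(Q, Z) = -Z
J - ((T(-225, -84) + (-13092 - 55061)) + 78120) = 32661 - ((-1*(-84) + (-13092 - 55061)) + 78120) = 32661 - ((84 - 68153) + 78120) = 32661 - (-68069 + 78120) = 32661 - 1*10051 = 32661 - 10051 = 22610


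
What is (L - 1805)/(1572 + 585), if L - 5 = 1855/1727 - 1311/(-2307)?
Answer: -2388332206/2864631891 ≈ -0.83373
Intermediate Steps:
L = 8821509/1328063 (L = 5 + (1855/1727 - 1311/(-2307)) = 5 + (1855*(1/1727) - 1311*(-1/2307)) = 5 + (1855/1727 + 437/769) = 5 + 2181194/1328063 = 8821509/1328063 ≈ 6.6424)
(L - 1805)/(1572 + 585) = (8821509/1328063 - 1805)/(1572 + 585) = -2388332206/1328063/2157 = -2388332206/1328063*1/2157 = -2388332206/2864631891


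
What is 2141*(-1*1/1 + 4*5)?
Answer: 40679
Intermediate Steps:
2141*(-1*1/1 + 4*5) = 2141*(-1*1 + 20) = 2141*(-1 + 20) = 2141*19 = 40679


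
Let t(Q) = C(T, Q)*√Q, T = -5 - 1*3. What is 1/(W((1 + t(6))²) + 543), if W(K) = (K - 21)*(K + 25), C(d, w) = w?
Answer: 48839/2219494705 - 5256*√6/2219494705 ≈ 1.6204e-5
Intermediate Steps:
T = -8 (T = -5 - 3 = -8)
t(Q) = Q^(3/2) (t(Q) = Q*√Q = Q^(3/2))
W(K) = (-21 + K)*(25 + K)
1/(W((1 + t(6))²) + 543) = 1/((-525 + ((1 + 6^(3/2))²)² + 4*(1 + 6^(3/2))²) + 543) = 1/((-525 + ((1 + 6*√6)²)² + 4*(1 + 6*√6)²) + 543) = 1/((-525 + (1 + 6*√6)⁴ + 4*(1 + 6*√6)²) + 543) = 1/(18 + (1 + 6*√6)⁴ + 4*(1 + 6*√6)²)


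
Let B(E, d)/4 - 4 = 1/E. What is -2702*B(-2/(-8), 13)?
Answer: -86464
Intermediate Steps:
B(E, d) = 16 + 4/E
-2702*B(-2/(-8), 13) = -2702*(16 + 4/((-2/(-8)))) = -2702*(16 + 4/((-2*(-⅛)))) = -2702*(16 + 4/(¼)) = -2702*(16 + 4*4) = -2702*(16 + 16) = -2702*32 = -86464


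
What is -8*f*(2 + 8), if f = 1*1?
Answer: -80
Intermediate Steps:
f = 1
-8*f*(2 + 8) = -8*(2 + 8) = -8*10 = -80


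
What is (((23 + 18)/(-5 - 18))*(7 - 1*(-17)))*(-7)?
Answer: 6888/23 ≈ 299.48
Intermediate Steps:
(((23 + 18)/(-5 - 18))*(7 - 1*(-17)))*(-7) = ((41/(-23))*(7 + 17))*(-7) = ((41*(-1/23))*24)*(-7) = -41/23*24*(-7) = -984/23*(-7) = 6888/23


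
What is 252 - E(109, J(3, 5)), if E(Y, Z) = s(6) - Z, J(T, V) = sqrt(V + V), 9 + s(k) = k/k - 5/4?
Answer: 1045/4 + sqrt(10) ≈ 264.41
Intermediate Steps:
s(k) = -37/4 (s(k) = -9 + (k/k - 5/4) = -9 + (1 - 5*1/4) = -9 + (1 - 5/4) = -9 - 1/4 = -37/4)
J(T, V) = sqrt(2)*sqrt(V) (J(T, V) = sqrt(2*V) = sqrt(2)*sqrt(V))
E(Y, Z) = -37/4 - Z
252 - E(109, J(3, 5)) = 252 - (-37/4 - sqrt(2)*sqrt(5)) = 252 - (-37/4 - sqrt(10)) = 252 + (37/4 + sqrt(10)) = 1045/4 + sqrt(10)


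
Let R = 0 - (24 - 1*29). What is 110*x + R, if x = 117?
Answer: 12875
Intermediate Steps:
R = 5 (R = 0 - (24 - 29) = 0 - 1*(-5) = 0 + 5 = 5)
110*x + R = 110*117 + 5 = 12870 + 5 = 12875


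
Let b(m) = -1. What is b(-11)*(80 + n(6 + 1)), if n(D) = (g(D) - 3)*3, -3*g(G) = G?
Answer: -64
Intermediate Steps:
g(G) = -G/3
n(D) = -9 - D (n(D) = (-D/3 - 3)*3 = (-3 - D/3)*3 = -9 - D)
b(-11)*(80 + n(6 + 1)) = -(80 + (-9 - (6 + 1))) = -(80 + (-9 - 1*7)) = -(80 + (-9 - 7)) = -(80 - 16) = -1*64 = -64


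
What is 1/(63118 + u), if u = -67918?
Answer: -1/4800 ≈ -0.00020833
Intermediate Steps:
1/(63118 + u) = 1/(63118 - 67918) = 1/(-4800) = -1/4800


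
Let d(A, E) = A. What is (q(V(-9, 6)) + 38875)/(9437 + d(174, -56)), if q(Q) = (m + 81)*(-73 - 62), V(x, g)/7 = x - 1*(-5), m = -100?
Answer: 5920/1373 ≈ 4.3117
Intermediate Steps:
V(x, g) = 35 + 7*x (V(x, g) = 7*(x - 1*(-5)) = 7*(x + 5) = 7*(5 + x) = 35 + 7*x)
q(Q) = 2565 (q(Q) = (-100 + 81)*(-73 - 62) = -19*(-135) = 2565)
(q(V(-9, 6)) + 38875)/(9437 + d(174, -56)) = (2565 + 38875)/(9437 + 174) = 41440/9611 = 41440*(1/9611) = 5920/1373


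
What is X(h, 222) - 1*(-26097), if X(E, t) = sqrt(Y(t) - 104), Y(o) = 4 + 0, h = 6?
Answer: 26097 + 10*I ≈ 26097.0 + 10.0*I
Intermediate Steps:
Y(o) = 4
X(E, t) = 10*I (X(E, t) = sqrt(4 - 104) = sqrt(-100) = 10*I)
X(h, 222) - 1*(-26097) = 10*I - 1*(-26097) = 10*I + 26097 = 26097 + 10*I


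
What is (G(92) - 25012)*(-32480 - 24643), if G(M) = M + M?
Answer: 1418249844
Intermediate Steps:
G(M) = 2*M
(G(92) - 25012)*(-32480 - 24643) = (2*92 - 25012)*(-32480 - 24643) = (184 - 25012)*(-57123) = -24828*(-57123) = 1418249844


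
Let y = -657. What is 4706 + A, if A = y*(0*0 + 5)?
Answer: 1421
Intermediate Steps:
A = -3285 (A = -657*(0*0 + 5) = -657*(0 + 5) = -657*5 = -3285)
4706 + A = 4706 - 3285 = 1421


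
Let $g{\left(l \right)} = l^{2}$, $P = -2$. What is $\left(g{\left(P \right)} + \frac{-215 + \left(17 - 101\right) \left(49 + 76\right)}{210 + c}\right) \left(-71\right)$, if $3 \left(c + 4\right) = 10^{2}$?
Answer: $\frac{2078383}{718} \approx 2894.7$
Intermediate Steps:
$c = \frac{88}{3}$ ($c = -4 + \frac{10^{2}}{3} = -4 + \frac{1}{3} \cdot 100 = -4 + \frac{100}{3} = \frac{88}{3} \approx 29.333$)
$\left(g{\left(P \right)} + \frac{-215 + \left(17 - 101\right) \left(49 + 76\right)}{210 + c}\right) \left(-71\right) = \left(\left(-2\right)^{2} + \frac{-215 + \left(17 - 101\right) \left(49 + 76\right)}{210 + \frac{88}{3}}\right) \left(-71\right) = \left(4 + \frac{-215 - 10500}{\frac{718}{3}}\right) \left(-71\right) = \left(4 + \left(-215 - 10500\right) \frac{3}{718}\right) \left(-71\right) = \left(4 - \frac{32145}{718}\right) \left(-71\right) = \left(- \frac{29273}{718}\right) \left(-71\right) = \frac{2078383}{718}$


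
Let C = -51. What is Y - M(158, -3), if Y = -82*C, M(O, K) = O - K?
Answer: 4021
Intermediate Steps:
Y = 4182 (Y = -82*(-51) = 4182)
Y - M(158, -3) = 4182 - (158 - 1*(-3)) = 4182 - (158 + 3) = 4182 - 1*161 = 4182 - 161 = 4021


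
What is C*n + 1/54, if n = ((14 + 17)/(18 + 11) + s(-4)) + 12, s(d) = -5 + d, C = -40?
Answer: -254851/1566 ≈ -162.74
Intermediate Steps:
n = 118/29 (n = ((14 + 17)/(18 + 11) + (-5 - 4)) + 12 = (31/29 - 9) + 12 = -230/29 + 12 = 118/29 ≈ 4.0690)
C*n + 1/54 = -40*118/29 + 1/54 = -4720/29 + 1/54 = -254851/1566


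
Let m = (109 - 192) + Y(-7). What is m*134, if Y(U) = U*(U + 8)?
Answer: -12060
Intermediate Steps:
Y(U) = U*(8 + U)
m = -90 (m = (109 - 192) - 7*(8 - 7) = -83 - 7*1 = -83 - 7 = -90)
m*134 = -90*134 = -12060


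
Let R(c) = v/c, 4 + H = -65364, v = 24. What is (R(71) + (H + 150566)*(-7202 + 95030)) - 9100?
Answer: 531276019948/71 ≈ 7.4828e+9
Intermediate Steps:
H = -65368 (H = -4 - 65364 = -65368)
R(c) = 24/c
(R(71) + (H + 150566)*(-7202 + 95030)) - 9100 = (24/71 + (-65368 + 150566)*(-7202 + 95030)) - 9100 = (24*(1/71) + 85198*87828) - 9100 = (24/71 + 7482769944) - 9100 = 531276666048/71 - 9100 = 531276019948/71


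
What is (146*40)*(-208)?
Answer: -1214720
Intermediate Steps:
(146*40)*(-208) = 5840*(-208) = -1214720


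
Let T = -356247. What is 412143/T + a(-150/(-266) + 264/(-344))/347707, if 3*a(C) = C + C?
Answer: -273187202113097/236136701007417 ≈ -1.1569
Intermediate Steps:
a(C) = 2*C/3 (a(C) = (C + C)/3 = (2*C)/3 = 2*C/3)
412143/T + a(-150/(-266) + 264/(-344))/347707 = 412143/(-356247) + (2*(-150/(-266) + 264/(-344))/3)/347707 = 412143*(-1/356247) + (2*(-150*(-1/266) + 264*(-1/344))/3)*(1/347707) = -137381/118749 + (2*(75/133 - 33/43)/3)*(1/347707) = -137381/118749 + ((⅔)*(-1164/5719))*(1/347707) = -137381/118749 - 776/5719*1/347707 = -137381/118749 - 776/1988536333 = -273187202113097/236136701007417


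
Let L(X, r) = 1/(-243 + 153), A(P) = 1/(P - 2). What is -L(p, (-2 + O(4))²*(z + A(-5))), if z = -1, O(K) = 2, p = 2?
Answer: 1/90 ≈ 0.011111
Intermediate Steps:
A(P) = 1/(-2 + P)
L(X, r) = -1/90 (L(X, r) = 1/(-90) = -1/90)
-L(p, (-2 + O(4))²*(z + A(-5))) = -1*(-1/90) = 1/90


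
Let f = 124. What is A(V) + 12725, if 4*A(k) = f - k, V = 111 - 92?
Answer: 51005/4 ≈ 12751.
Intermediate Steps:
V = 19
A(k) = 31 - k/4 (A(k) = (124 - k)/4 = 31 - k/4)
A(V) + 12725 = (31 - 1/4*19) + 12725 = (31 - 19/4) + 12725 = 105/4 + 12725 = 51005/4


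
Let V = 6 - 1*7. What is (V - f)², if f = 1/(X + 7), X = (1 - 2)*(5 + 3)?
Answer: 0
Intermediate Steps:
X = -8 (X = -1*8 = -8)
V = -1 (V = 6 - 7 = -1)
f = -1 (f = 1/(-8 + 7) = 1/(-1) = -1)
(V - f)² = (-1 - 1*(-1))² = (-1 + 1)² = 0² = 0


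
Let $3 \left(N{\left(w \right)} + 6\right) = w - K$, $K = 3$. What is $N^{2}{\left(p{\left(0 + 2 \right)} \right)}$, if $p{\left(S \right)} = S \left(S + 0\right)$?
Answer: $\frac{289}{9} \approx 32.111$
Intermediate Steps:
$p{\left(S \right)} = S^{2}$ ($p{\left(S \right)} = S S = S^{2}$)
$N{\left(w \right)} = -7 + \frac{w}{3}$ ($N{\left(w \right)} = -6 + \frac{w - 3}{3} = -6 + \frac{-3 + w}{3} = -6 + \left(-1 + \frac{w}{3}\right) = -7 + \frac{w}{3}$)
$N^{2}{\left(p{\left(0 + 2 \right)} \right)} = \left(-7 + \frac{\left(0 + 2\right)^{2}}{3}\right)^{2} = \left(-7 + \frac{2^{2}}{3}\right)^{2} = \left(-7 + \frac{1}{3} \cdot 4\right)^{2} = \left(-7 + \frac{4}{3}\right)^{2} = \left(- \frac{17}{3}\right)^{2} = \frac{289}{9}$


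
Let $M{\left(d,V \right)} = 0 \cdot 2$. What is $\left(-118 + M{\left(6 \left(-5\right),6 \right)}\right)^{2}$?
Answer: $13924$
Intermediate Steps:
$M{\left(d,V \right)} = 0$
$\left(-118 + M{\left(6 \left(-5\right),6 \right)}\right)^{2} = \left(-118 + 0\right)^{2} = \left(-118\right)^{2} = 13924$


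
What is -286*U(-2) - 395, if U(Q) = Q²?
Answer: -1539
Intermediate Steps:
-286*U(-2) - 395 = -286*(-2)² - 395 = -286*4 - 395 = -1144 - 395 = -1539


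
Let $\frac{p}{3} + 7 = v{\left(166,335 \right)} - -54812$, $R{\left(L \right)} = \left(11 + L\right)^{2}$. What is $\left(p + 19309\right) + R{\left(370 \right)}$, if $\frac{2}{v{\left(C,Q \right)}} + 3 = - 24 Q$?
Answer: $\frac{881740683}{2681} \approx 3.2889 \cdot 10^{5}$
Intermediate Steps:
$v{\left(C,Q \right)} = \frac{2}{-3 - 24 Q}$
$p = \frac{440796613}{2681}$ ($p = -21 + 3 \left(- \frac{2}{3 + 24 \cdot 335} - -54812\right) = -21 + 3 \left(- \frac{2}{3 + 8040} + 54812\right) = -21 + 3 \left(- \frac{2}{8043} + 54812\right) = -21 + 3 \cdot \frac{440852914}{8043} = -21 + \frac{440852914}{2681} = \frac{440796613}{2681} \approx 1.6442 \cdot 10^{5}$)
$\left(p + 19309\right) + R{\left(370 \right)} = \left(\frac{440796613}{2681} + 19309\right) + \left(11 + 370\right)^{2} = \frac{492564042}{2681} + 381^{2} = \frac{492564042}{2681} + 145161 = \frac{881740683}{2681}$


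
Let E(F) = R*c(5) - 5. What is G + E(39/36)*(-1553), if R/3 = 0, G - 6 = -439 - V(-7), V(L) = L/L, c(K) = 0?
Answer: 7331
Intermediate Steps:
V(L) = 1
G = -434 (G = 6 + (-439 - 1*1) = 6 + (-439 - 1) = 6 - 440 = -434)
R = 0 (R = 3*0 = 0)
E(F) = -5 (E(F) = 0*0 - 5 = 0 - 5 = -5)
G + E(39/36)*(-1553) = -434 - 5*(-1553) = -434 + 7765 = 7331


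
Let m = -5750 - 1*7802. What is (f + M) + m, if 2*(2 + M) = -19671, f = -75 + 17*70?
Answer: -44549/2 ≈ -22275.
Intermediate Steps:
m = -13552 (m = -5750 - 7802 = -13552)
f = 1115 (f = -75 + 1190 = 1115)
M = -19675/2 (M = -2 + (½)*(-19671) = -2 - 19671/2 = -19675/2 ≈ -9837.5)
(f + M) + m = (1115 - 19675/2) - 13552 = -17445/2 - 13552 = -44549/2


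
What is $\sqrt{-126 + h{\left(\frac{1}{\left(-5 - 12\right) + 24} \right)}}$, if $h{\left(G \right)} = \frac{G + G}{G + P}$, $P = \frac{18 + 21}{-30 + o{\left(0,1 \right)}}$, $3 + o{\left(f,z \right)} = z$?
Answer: $\frac{i \sqrt{7333630}}{241} \approx 11.237 i$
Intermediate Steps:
$o{\left(f,z \right)} = -3 + z$
$P = - \frac{39}{32}$ ($P = \frac{18 + 21}{-30 + \left(-3 + 1\right)} = \frac{39}{-30 - 2} = \frac{39}{-32} = 39 \left(- \frac{1}{32}\right) = - \frac{39}{32} \approx -1.2188$)
$h{\left(G \right)} = \frac{2 G}{- \frac{39}{32} + G}$ ($h{\left(G \right)} = \frac{G + G}{G - \frac{39}{32}} = \frac{2 G}{- \frac{39}{32} + G}$)
$\sqrt{-126 + h{\left(\frac{1}{\left(-5 - 12\right) + 24} \right)}} = \sqrt{-126 + \frac{64}{\left(\left(-5 - 12\right) + 24\right) \left(-39 + \frac{32}{\left(-5 - 12\right) + 24}\right)}} = \sqrt{-126 + \frac{64}{\left(-17 + 24\right) \left(-39 + \frac{32}{-17 + 24}\right)}} = \sqrt{-126 + \frac{64}{7 \left(-39 + \frac{32}{7}\right)}} = \sqrt{-126 + 64 \cdot \frac{1}{7} \frac{1}{-39 + 32 \cdot \frac{1}{7}}} = \sqrt{-126 + 64 \cdot \frac{1}{7} \frac{1}{-39 + \frac{32}{7}}} = \sqrt{-126 + 64 \cdot \frac{1}{7} \frac{1}{- \frac{241}{7}}} = \sqrt{-126 + 64 \cdot \frac{1}{7} \left(- \frac{7}{241}\right)} = \sqrt{-126 - \frac{64}{241}} = \sqrt{- \frac{30430}{241}} = \frac{i \sqrt{7333630}}{241}$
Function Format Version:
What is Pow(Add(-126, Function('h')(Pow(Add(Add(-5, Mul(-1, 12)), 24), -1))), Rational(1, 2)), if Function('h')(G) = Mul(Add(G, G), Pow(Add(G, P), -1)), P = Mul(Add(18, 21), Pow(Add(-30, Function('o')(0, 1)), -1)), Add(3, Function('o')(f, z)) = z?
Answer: Mul(Rational(1, 241), I, Pow(7333630, Rational(1, 2))) ≈ Mul(11.237, I)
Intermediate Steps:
Function('o')(f, z) = Add(-3, z)
P = Rational(-39, 32) (P = Mul(Add(18, 21), Pow(Add(-30, Add(-3, 1)), -1)) = Mul(39, Pow(Add(-30, -2), -1)) = Mul(39, Pow(-32, -1)) = Mul(39, Rational(-1, 32)) = Rational(-39, 32) ≈ -1.2188)
Function('h')(G) = Mul(2, G, Pow(Add(Rational(-39, 32), G), -1)) (Function('h')(G) = Mul(Add(G, G), Pow(Add(G, Rational(-39, 32)), -1)) = Mul(Mul(2, G), Pow(Add(Rational(-39, 32), G), -1)) = Mul(2, G, Pow(Add(Rational(-39, 32), G), -1)))
Pow(Add(-126, Function('h')(Pow(Add(Add(-5, Mul(-1, 12)), 24), -1))), Rational(1, 2)) = Pow(Add(-126, Mul(64, Pow(Add(Add(-5, Mul(-1, 12)), 24), -1), Pow(Add(-39, Mul(32, Pow(Add(Add(-5, Mul(-1, 12)), 24), -1))), -1))), Rational(1, 2)) = Pow(Add(-126, Mul(64, Pow(Add(Add(-5, -12), 24), -1), Pow(Add(-39, Mul(32, Pow(Add(Add(-5, -12), 24), -1))), -1))), Rational(1, 2)) = Pow(Add(-126, Mul(64, Pow(Add(-17, 24), -1), Pow(Add(-39, Mul(32, Pow(Add(-17, 24), -1))), -1))), Rational(1, 2)) = Pow(Add(-126, Mul(64, Pow(7, -1), Pow(Add(-39, Mul(32, Pow(7, -1))), -1))), Rational(1, 2)) = Pow(Add(-126, Mul(64, Rational(1, 7), Pow(Add(-39, Mul(32, Rational(1, 7))), -1))), Rational(1, 2)) = Pow(Add(-126, Mul(64, Rational(1, 7), Pow(Add(-39, Rational(32, 7)), -1))), Rational(1, 2)) = Pow(Add(-126, Mul(64, Rational(1, 7), Pow(Rational(-241, 7), -1))), Rational(1, 2)) = Pow(Add(-126, Mul(64, Rational(1, 7), Rational(-7, 241))), Rational(1, 2)) = Pow(Add(-126, Rational(-64, 241)), Rational(1, 2)) = Pow(Rational(-30430, 241), Rational(1, 2)) = Mul(Rational(1, 241), I, Pow(7333630, Rational(1, 2)))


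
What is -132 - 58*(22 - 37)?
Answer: 738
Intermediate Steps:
-132 - 58*(22 - 37) = -132 - 58*(-15) = -132 + 870 = 738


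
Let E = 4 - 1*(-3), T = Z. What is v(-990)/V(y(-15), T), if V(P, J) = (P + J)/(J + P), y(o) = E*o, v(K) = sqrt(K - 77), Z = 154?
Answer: I*sqrt(1067) ≈ 32.665*I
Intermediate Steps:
T = 154
E = 7 (E = 4 + 3 = 7)
v(K) = sqrt(-77 + K)
y(o) = 7*o
V(P, J) = 1 (V(P, J) = (J + P)/(J + P) = 1)
v(-990)/V(y(-15), T) = sqrt(-77 - 990)/1 = sqrt(-1067)*1 = (I*sqrt(1067))*1 = I*sqrt(1067)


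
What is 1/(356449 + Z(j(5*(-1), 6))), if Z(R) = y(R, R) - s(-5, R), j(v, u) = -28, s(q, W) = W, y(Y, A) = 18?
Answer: 1/356495 ≈ 2.8051e-6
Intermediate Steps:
Z(R) = 18 - R
1/(356449 + Z(j(5*(-1), 6))) = 1/(356449 + (18 - 1*(-28))) = 1/(356449 + (18 + 28)) = 1/(356449 + 46) = 1/356495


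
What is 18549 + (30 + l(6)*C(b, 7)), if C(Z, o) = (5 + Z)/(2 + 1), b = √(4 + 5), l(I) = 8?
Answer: 55801/3 ≈ 18600.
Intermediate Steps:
b = 3 (b = √9 = 3)
C(Z, o) = 5/3 + Z/3 (C(Z, o) = (5 + Z)/3 = (5 + Z)*(⅓) = 5/3 + Z/3)
18549 + (30 + l(6)*C(b, 7)) = 18549 + (30 + 8*(5/3 + (⅓)*3)) = 18549 + (30 + 8*(5/3 + 1)) = 18549 + (30 + 8*(8/3)) = 18549 + (30 + 64/3) = 18549 + 154/3 = 55801/3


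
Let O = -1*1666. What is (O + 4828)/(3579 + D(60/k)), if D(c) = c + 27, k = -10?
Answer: 527/600 ≈ 0.87833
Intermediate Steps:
D(c) = 27 + c
O = -1666
(O + 4828)/(3579 + D(60/k)) = (-1666 + 4828)/(3579 + (27 + 60/(-10))) = 3162/(3579 + (27 + 60*(-⅒))) = 3162/(3579 + (27 - 6)) = 3162/(3579 + 21) = 3162/3600 = 3162*(1/3600) = 527/600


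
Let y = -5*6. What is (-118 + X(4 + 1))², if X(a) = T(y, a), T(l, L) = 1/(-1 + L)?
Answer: 221841/16 ≈ 13865.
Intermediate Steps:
y = -30
X(a) = 1/(-1 + a)
(-118 + X(4 + 1))² = (-118 + 1/(-1 + (4 + 1)))² = (-118 + 1/(-1 + 5))² = (-118 + 1/4)² = (-118 + ¼)² = (-471/4)² = 221841/16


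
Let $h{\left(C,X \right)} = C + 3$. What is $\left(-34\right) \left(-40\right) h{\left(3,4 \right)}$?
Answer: $8160$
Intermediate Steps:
$h{\left(C,X \right)} = 3 + C$
$\left(-34\right) \left(-40\right) h{\left(3,4 \right)} = \left(-34\right) \left(-40\right) \left(3 + 3\right) = 1360 \cdot 6 = 8160$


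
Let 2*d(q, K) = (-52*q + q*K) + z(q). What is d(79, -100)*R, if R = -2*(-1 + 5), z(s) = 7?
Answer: 48004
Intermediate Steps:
R = -8 (R = -2*4 = -8)
d(q, K) = 7/2 - 26*q + K*q/2 (d(q, K) = ((-52*q + q*K) + 7)/2 = ((-52*q + K*q) + 7)/2 = (7 - 52*q + K*q)/2 = 7/2 - 26*q + K*q/2)
d(79, -100)*R = (7/2 - 26*79 + (½)*(-100)*79)*(-8) = (7/2 - 2054 - 3950)*(-8) = -12001/2*(-8) = 48004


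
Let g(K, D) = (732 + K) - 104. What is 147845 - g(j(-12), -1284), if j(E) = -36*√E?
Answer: 147217 + 72*I*√3 ≈ 1.4722e+5 + 124.71*I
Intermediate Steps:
g(K, D) = 628 + K
147845 - g(j(-12), -1284) = 147845 - (628 - 72*I*√3) = 147845 + (-628 + 72*I*√3) = 147217 + 72*I*√3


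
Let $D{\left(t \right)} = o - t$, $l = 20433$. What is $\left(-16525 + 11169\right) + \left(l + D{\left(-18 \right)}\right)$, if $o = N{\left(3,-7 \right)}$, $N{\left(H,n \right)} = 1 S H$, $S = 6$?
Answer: $15113$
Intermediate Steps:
$N{\left(H,n \right)} = 6 H$ ($N{\left(H,n \right)} = 1 \cdot 6 H = 6 H$)
$o = 18$ ($o = 6 \cdot 3 = 18$)
$D{\left(t \right)} = 18 - t$
$\left(-16525 + 11169\right) + \left(l + D{\left(-18 \right)}\right) = \left(-16525 + 11169\right) + \left(20433 + \left(18 - -18\right)\right) = -5356 + \left(20433 + \left(18 + 18\right)\right) = -5356 + \left(20433 + 36\right) = -5356 + 20469 = 15113$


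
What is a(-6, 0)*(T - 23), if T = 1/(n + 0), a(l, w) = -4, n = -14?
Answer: 646/7 ≈ 92.286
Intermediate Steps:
T = -1/14 (T = 1/(-14 + 0) = 1/(-14) = -1/14 ≈ -0.071429)
a(-6, 0)*(T - 23) = -4*(-1/14 - 23) = -4*(-323/14) = 646/7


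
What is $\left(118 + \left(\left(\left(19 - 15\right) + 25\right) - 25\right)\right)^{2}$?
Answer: $14884$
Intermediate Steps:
$\left(118 + \left(\left(\left(19 - 15\right) + 25\right) - 25\right)\right)^{2} = \left(118 + \left(\left(4 + 25\right) - 25\right)\right)^{2} = \left(118 + \left(29 - 25\right)\right)^{2} = \left(118 + 4\right)^{2} = 122^{2} = 14884$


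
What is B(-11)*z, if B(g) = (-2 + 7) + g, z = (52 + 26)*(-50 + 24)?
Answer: 12168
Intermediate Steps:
z = -2028 (z = 78*(-26) = -2028)
B(g) = 5 + g
B(-11)*z = (5 - 11)*(-2028) = -6*(-2028) = 12168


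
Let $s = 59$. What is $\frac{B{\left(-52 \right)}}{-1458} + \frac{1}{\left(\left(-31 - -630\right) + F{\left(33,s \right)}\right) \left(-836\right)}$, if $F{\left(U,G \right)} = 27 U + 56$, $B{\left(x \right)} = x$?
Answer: $\frac{33603127}{942200424} \approx 0.035664$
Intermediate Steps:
$F{\left(U,G \right)} = 56 + 27 U$
$\frac{B{\left(-52 \right)}}{-1458} + \frac{1}{\left(\left(-31 - -630\right) + F{\left(33,s \right)}\right) \left(-836\right)} = - \frac{52}{-1458} + \frac{1}{\left(\left(-31 - -630\right) + \left(56 + 27 \cdot 33\right)\right) \left(-836\right)} = \left(-52\right) \left(- \frac{1}{1458}\right) + \frac{1}{\left(-31 + 630\right) + \left(56 + 891\right)} \left(- \frac{1}{836}\right) = \frac{26}{729} + \frac{1}{599 + 947} \left(- \frac{1}{836}\right) = \frac{26}{729} + \frac{1}{1546} \left(- \frac{1}{836}\right) = \frac{26}{729} - \frac{1}{1292456} = \frac{33603127}{942200424}$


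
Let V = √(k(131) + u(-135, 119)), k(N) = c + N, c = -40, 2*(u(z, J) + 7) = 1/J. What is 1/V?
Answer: √4758334/19993 ≈ 0.10911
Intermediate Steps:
u(z, J) = -7 + 1/(2*J)
k(N) = -40 + N
V = √4758334/238 (V = √((-40 + 131) + (-7 + (½)/119)) = √(91 + (-7 + (½)*(1/119))) = √(91 + (-7 + 1/238)) = √(91 - 1665/238) = √(19993/238) = √4758334/238 ≈ 9.1654)
1/V = 1/(√4758334/238) = √4758334/19993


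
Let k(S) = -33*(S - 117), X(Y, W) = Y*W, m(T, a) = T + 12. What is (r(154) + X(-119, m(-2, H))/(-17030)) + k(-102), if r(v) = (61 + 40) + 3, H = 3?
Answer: 12484812/1703 ≈ 7331.1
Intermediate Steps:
m(T, a) = 12 + T
r(v) = 104 (r(v) = 101 + 3 = 104)
X(Y, W) = W*Y
k(S) = 3861 - 33*S (k(S) = -33*(-117 + S) = 3861 - 33*S)
(r(154) + X(-119, m(-2, H))/(-17030)) + k(-102) = (104 + ((12 - 2)*(-119))/(-17030)) + (3861 - 33*(-102)) = (104 + (10*(-119))*(-1/17030)) + (3861 + 3366) = (104 - 1190*(-1/17030)) + 7227 = (104 + 119/1703) + 7227 = 177231/1703 + 7227 = 12484812/1703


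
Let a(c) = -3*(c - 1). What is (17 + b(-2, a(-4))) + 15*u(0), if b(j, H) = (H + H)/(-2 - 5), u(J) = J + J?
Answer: 89/7 ≈ 12.714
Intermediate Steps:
u(J) = 2*J
a(c) = 3 - 3*c (a(c) = -3*(-1 + c) = 3 - 3*c)
b(j, H) = -2*H/7 (b(j, H) = (2*H)/(-7) = (2*H)*(-⅐) = -2*H/7)
(17 + b(-2, a(-4))) + 15*u(0) = (17 - 2*(3 - 3*(-4))/7) + 15*(2*0) = (17 - 2*(3 + 12)/7) + 15*0 = (17 - 2/7*15) + 0 = (17 - 30/7) + 0 = 89/7 + 0 = 89/7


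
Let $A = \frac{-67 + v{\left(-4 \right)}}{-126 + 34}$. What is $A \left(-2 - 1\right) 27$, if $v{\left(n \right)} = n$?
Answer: $- \frac{5751}{92} \approx -62.511$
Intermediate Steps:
$A = \frac{71}{92}$ ($A = \frac{-67 - 4}{-126 + 34} = - \frac{71}{-92} = \left(-71\right) \left(- \frac{1}{92}\right) = \frac{71}{92} \approx 0.77174$)
$A \left(-2 - 1\right) 27 = \frac{71 \left(-2 - 1\right) 27}{92} = \frac{71 \left(\left(-3\right) 27\right)}{92} = \frac{71}{92} \left(-81\right) = - \frac{5751}{92}$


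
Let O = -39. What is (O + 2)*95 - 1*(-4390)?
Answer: 875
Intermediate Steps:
(O + 2)*95 - 1*(-4390) = (-39 + 2)*95 - 1*(-4390) = -37*95 + 4390 = -3515 + 4390 = 875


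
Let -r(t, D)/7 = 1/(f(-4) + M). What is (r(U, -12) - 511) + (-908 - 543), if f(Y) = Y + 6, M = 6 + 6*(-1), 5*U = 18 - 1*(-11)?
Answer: -3931/2 ≈ -1965.5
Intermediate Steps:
U = 29/5 (U = (18 - 1*(-11))/5 = (18 + 11)/5 = (⅕)*29 = 29/5 ≈ 5.8000)
M = 0 (M = 6 - 6 = 0)
f(Y) = 6 + Y
r(t, D) = -7/2 (r(t, D) = -7/((6 - 4) + 0) = -7/(2 + 0) = -7/2)
(r(U, -12) - 511) + (-908 - 543) = (-7/2 - 511) + (-908 - 543) = -1029/2 - 1451 = -3931/2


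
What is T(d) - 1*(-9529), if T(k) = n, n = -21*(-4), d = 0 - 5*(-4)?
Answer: 9613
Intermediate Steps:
d = 20 (d = 0 + 20 = 20)
n = 84
T(k) = 84
T(d) - 1*(-9529) = 84 - 1*(-9529) = 84 + 9529 = 9613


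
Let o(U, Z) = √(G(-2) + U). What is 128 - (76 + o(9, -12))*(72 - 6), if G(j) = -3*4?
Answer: -4888 - 66*I*√3 ≈ -4888.0 - 114.32*I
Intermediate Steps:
G(j) = -12
o(U, Z) = √(-12 + U)
128 - (76 + o(9, -12))*(72 - 6) = 128 - (76 + √(-12 + 9))*(72 - 6) = 128 - (76 + √(-3))*66 = 128 - (76 + I*√3)*66 = 128 - (5016 + 66*I*√3) = 128 + (-5016 - 66*I*√3) = -4888 - 66*I*√3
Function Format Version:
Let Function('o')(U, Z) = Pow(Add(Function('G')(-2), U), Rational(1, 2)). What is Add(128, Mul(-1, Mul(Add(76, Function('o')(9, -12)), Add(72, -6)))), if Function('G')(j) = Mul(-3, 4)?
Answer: Add(-4888, Mul(-66, I, Pow(3, Rational(1, 2)))) ≈ Add(-4888.0, Mul(-114.32, I))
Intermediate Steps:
Function('G')(j) = -12
Function('o')(U, Z) = Pow(Add(-12, U), Rational(1, 2))
Add(128, Mul(-1, Mul(Add(76, Function('o')(9, -12)), Add(72, -6)))) = Add(128, Mul(-1, Mul(Add(76, Pow(Add(-12, 9), Rational(1, 2))), Add(72, -6)))) = Add(128, Mul(-1, Mul(Add(76, Pow(-3, Rational(1, 2))), 66))) = Add(128, Mul(-1, Mul(Add(76, Mul(I, Pow(3, Rational(1, 2)))), 66))) = Add(128, Mul(-1, Add(5016, Mul(66, I, Pow(3, Rational(1, 2)))))) = Add(128, Add(-5016, Mul(-66, I, Pow(3, Rational(1, 2))))) = Add(-4888, Mul(-66, I, Pow(3, Rational(1, 2))))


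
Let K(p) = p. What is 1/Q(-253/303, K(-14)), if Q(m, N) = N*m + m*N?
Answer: 303/7084 ≈ 0.042772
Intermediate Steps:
Q(m, N) = 2*N*m (Q(m, N) = N*m + N*m = 2*N*m)
1/Q(-253/303, K(-14)) = 1/(2*(-14)*(-253/303)) = 1/(7084/303) = 303/7084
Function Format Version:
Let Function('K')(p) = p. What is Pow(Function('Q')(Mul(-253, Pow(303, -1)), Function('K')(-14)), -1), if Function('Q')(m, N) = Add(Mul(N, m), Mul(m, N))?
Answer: Rational(303, 7084) ≈ 0.042772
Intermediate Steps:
Function('Q')(m, N) = Mul(2, N, m) (Function('Q')(m, N) = Add(Mul(N, m), Mul(N, m)) = Mul(2, N, m))
Pow(Function('Q')(Mul(-253, Pow(303, -1)), Function('K')(-14)), -1) = Pow(Mul(2, -14, Mul(-253, Pow(303, -1))), -1) = Pow(Mul(2, -14, Mul(-253, Rational(1, 303))), -1) = Pow(Mul(2, -14, Rational(-253, 303)), -1) = Pow(Rational(7084, 303), -1) = Rational(303, 7084)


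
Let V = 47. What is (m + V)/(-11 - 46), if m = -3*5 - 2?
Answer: -10/19 ≈ -0.52632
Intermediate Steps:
m = -17 (m = -15 - 2 = -17)
(m + V)/(-11 - 46) = (-17 + 47)/(-11 - 46) = 30/(-57) = 30*(-1/57) = -10/19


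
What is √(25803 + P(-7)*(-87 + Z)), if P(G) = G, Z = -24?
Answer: 2*√6645 ≈ 163.03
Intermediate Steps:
√(25803 + P(-7)*(-87 + Z)) = √(25803 - 7*(-87 - 24)) = √(25803 - 7*(-111)) = √(25803 + 777) = √26580 = 2*√6645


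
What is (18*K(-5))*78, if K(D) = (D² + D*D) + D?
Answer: 63180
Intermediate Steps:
K(D) = D + 2*D² (K(D) = (D² + D²) + D = 2*D² + D = D + 2*D²)
(18*K(-5))*78 = (18*(-5*(1 + 2*(-5))))*78 = (18*(-5*(1 - 10)))*78 = (18*(-5*(-9)))*78 = (18*45)*78 = 810*78 = 63180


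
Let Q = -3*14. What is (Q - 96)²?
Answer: 19044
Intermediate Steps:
Q = -42
(Q - 96)² = (-42 - 96)² = (-138)² = 19044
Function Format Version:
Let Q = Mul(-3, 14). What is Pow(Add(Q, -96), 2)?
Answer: 19044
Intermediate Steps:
Q = -42
Pow(Add(Q, -96), 2) = Pow(Add(-42, -96), 2) = Pow(-138, 2) = 19044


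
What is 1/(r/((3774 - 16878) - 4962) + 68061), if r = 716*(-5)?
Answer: 9033/614796803 ≈ 1.4693e-5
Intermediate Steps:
r = -3580
1/(r/((3774 - 16878) - 4962) + 68061) = 1/(-3580/((3774 - 16878) - 4962) + 68061) = 1/(-3580/(-13104 - 4962) + 68061) = 1/(-3580/(-18066) + 68061) = 1/(-3580*(-1/18066) + 68061) = 1/(1790/9033 + 68061) = 1/(614796803/9033) = 9033/614796803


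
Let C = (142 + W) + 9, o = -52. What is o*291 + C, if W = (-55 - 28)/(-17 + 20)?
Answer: -45026/3 ≈ -15009.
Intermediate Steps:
W = -83/3 ≈ -27.667
C = 370/3 (C = (142 - 83/3) + 9 = 343/3 + 9 = 370/3 ≈ 123.33)
o*291 + C = -52*291 + 370/3 = -15132 + 370/3 = -45026/3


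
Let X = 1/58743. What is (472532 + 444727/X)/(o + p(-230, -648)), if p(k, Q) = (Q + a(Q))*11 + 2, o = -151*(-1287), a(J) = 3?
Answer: 26125070693/187244 ≈ 1.3952e+5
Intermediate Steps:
X = 1/58743 ≈ 1.7023e-5
o = 194337
p(k, Q) = 35 + 11*Q (p(k, Q) = (Q + 3)*11 + 2 = (3 + Q)*11 + 2 = (33 + 11*Q) + 2 = 35 + 11*Q)
(472532 + 444727/X)/(o + p(-230, -648)) = (472532 + 444727/(1/58743))/(194337 + (35 + 11*(-648))) = (472532 + 444727*58743)/(194337 + (35 - 7128)) = (472532 + 26124598161)/(194337 - 7093) = 26125070693/187244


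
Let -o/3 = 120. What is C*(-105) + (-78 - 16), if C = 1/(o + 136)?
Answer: -2993/32 ≈ -93.531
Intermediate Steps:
o = -360 (o = -3*120 = -360)
C = -1/224 (C = 1/(-360 + 136) = 1/(-224) = -1/224 ≈ -0.0044643)
C*(-105) + (-78 - 16) = -1/224*(-105) + (-78 - 16) = 15/32 - 94 = -2993/32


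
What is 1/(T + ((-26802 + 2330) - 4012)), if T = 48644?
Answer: 1/20160 ≈ 4.9603e-5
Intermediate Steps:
1/(T + ((-26802 + 2330) - 4012)) = 1/(48644 + ((-26802 + 2330) - 4012)) = 1/(48644 + (-24472 - 4012)) = 1/(48644 - 28484) = 1/20160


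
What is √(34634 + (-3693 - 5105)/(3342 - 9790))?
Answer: √90001518490/1612 ≈ 186.11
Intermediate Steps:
√(34634 + (-3693 - 5105)/(3342 - 9790)) = √(34634 - 8798/(-6448)) = √(34634 - 8798*(-1/6448)) = √(34634 + 4399/3224) = √(111664415/3224) = √90001518490/1612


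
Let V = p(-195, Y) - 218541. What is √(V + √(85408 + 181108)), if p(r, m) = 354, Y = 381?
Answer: √(-218187 + 2*√66629) ≈ 466.55*I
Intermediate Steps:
V = -218187 (V = 354 - 218541 = -218187)
√(V + √(85408 + 181108)) = √(-218187 + √(85408 + 181108)) = √(-218187 + √266516) = √(-218187 + 2*√66629)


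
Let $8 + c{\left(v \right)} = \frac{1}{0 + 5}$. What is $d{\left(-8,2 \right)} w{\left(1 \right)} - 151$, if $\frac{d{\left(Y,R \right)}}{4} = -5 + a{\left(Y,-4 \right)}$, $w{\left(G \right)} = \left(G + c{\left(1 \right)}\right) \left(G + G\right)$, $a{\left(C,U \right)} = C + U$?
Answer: $\frac{3869}{5} \approx 773.8$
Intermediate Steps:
$c{\left(v \right)} = - \frac{39}{5}$ ($c{\left(v \right)} = -8 + \frac{1}{0 + 5} = -8 + \frac{1}{5} = - \frac{39}{5}$)
$w{\left(G \right)} = 2 G \left(- \frac{39}{5} + G\right)$ ($w{\left(G \right)} = \left(G - \frac{39}{5}\right) \left(G + G\right) = \left(- \frac{39}{5} + G\right) 2 G = 2 G \left(- \frac{39}{5} + G\right)$)
$d{\left(Y,R \right)} = -36 + 4 Y$ ($d{\left(Y,R \right)} = 4 \left(-5 + \left(Y - 4\right)\right) = 4 \left(-5 + \left(-4 + Y\right)\right) = 4 \left(-9 + Y\right) = -36 + 4 Y$)
$d{\left(-8,2 \right)} w{\left(1 \right)} - 151 = \left(-36 + 4 \left(-8\right)\right) \frac{2}{5} \cdot 1 \left(-39 + 5 \cdot 1\right) - 151 = \left(-36 - 32\right) \frac{2}{5} \cdot 1 \left(-39 + 5\right) - 151 = - 68 \cdot \frac{2}{5} \cdot 1 \left(-34\right) - 151 = \left(-68\right) \left(- \frac{68}{5}\right) - 151 = \frac{4624}{5} - 151 = \frac{3869}{5}$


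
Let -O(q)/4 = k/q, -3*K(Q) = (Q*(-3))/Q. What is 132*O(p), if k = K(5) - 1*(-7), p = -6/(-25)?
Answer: -17600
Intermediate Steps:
K(Q) = 1 (K(Q) = -Q*(-3)/(3*Q) = -(-3*Q)/(3*Q) = -⅓*(-3) = 1)
p = 6/25 (p = -6*(-1/25) = 6/25 ≈ 0.24000)
k = 8 (k = 1 - 1*(-7) = 1 + 7 = 8)
O(q) = -32/q
132*O(p) = 132*(-32/6/25) = 132*(-32*25/6) = 132*(-400/3) = -17600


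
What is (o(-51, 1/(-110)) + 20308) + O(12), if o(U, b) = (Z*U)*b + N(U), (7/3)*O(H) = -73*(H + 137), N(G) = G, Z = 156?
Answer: 6032086/385 ≈ 15668.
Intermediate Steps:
O(H) = -30003/7 - 219*H/7 (O(H) = 3*(-73*(H + 137))/7 = 3*(-73*(137 + H))/7 = 3*(-10001 - 73*H)/7 = -30003/7 - 219*H/7)
o(U, b) = U + 156*U*b (o(U, b) = (156*U)*b + U = 156*U*b + U = U + 156*U*b)
(o(-51, 1/(-110)) + 20308) + O(12) = (-51*(1 + 156/(-110)) + 20308) + (-30003/7 - 219/7*12) = (-51*(1 + 156*(-1/110)) + 20308) + (-30003/7 - 2628/7) = (-51*(1 - 78/55) + 20308) - 32631/7 = (-51*(-23/55) + 20308) - 32631/7 = (1173/55 + 20308) - 32631/7 = 1118113/55 - 32631/7 = 6032086/385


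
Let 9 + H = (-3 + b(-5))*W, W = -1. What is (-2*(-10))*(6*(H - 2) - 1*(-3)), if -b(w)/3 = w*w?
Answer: 8100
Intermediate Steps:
b(w) = -3*w² (b(w) = -3*w*w = -3*w²)
H = 69 (H = -9 + (-3 - 3*(-5)²)*(-1) = -9 + (-3 - 3*25)*(-1) = -9 + (-3 - 75)*(-1) = -9 - 78*(-1) = -9 + 78 = 69)
(-2*(-10))*(6*(H - 2) - 1*(-3)) = (-2*(-10))*(6*(69 - 2) - 1*(-3)) = 20*(6*67 + 3) = 20*(402 + 3) = 20*405 = 8100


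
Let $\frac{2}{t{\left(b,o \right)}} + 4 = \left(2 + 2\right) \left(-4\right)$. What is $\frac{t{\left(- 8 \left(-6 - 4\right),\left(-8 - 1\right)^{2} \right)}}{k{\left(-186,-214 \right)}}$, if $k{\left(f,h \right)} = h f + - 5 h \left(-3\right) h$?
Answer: $- \frac{1}{7267440} \approx -1.376 \cdot 10^{-7}$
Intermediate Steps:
$t{\left(b,o \right)} = - \frac{1}{10}$ ($t{\left(b,o \right)} = \frac{2}{-4 + \left(2 + 2\right) \left(-4\right)} = \frac{2}{-4 + 4 \left(-4\right)} = \frac{2}{-4 - 16} = \frac{2}{-20} = 2 \left(- \frac{1}{20}\right) = - \frac{1}{10}$)
$k{\left(f,h \right)} = 15 h^{2} + f h$ ($k{\left(f,h \right)} = f h + 15 h h = f h + 15 h^{2} = 15 h^{2} + f h$)
$\frac{t{\left(- 8 \left(-6 - 4\right),\left(-8 - 1\right)^{2} \right)}}{k{\left(-186,-214 \right)}} = - \frac{1}{10 \left(- 214 \left(-186 + 15 \left(-214\right)\right)\right)} = - \frac{1}{10 \left(- 214 \left(-186 - 3210\right)\right)} = - \frac{1}{10 \left(\left(-214\right) \left(-3396\right)\right)} = - \frac{1}{10 \cdot 726744} = \left(- \frac{1}{10}\right) \frac{1}{726744} = - \frac{1}{7267440}$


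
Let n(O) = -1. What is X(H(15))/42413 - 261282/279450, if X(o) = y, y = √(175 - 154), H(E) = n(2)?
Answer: -43547/46575 + √21/42413 ≈ -0.93488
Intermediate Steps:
H(E) = -1
y = √21 ≈ 4.5826
X(o) = √21
X(H(15))/42413 - 261282/279450 = √21/42413 - 261282/279450 = √21*(1/42413) - 261282*1/279450 = √21/42413 - 43547/46575 = -43547/46575 + √21/42413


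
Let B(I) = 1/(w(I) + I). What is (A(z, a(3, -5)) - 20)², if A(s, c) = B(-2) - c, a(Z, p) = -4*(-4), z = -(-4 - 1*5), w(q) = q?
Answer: 21025/16 ≈ 1314.1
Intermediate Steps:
z = 9 (z = -(-4 - 5) = -1*(-9) = 9)
a(Z, p) = 16
B(I) = 1/(2*I) (B(I) = 1/(I + I) = 1/(2*I))
A(s, c) = -¼ - c (A(s, c) = (½)/(-2) - c = (½)*(-½) - c = -¼ - c)
(A(z, a(3, -5)) - 20)² = ((-¼ - 1*16) - 20)² = ((-¼ - 16) - 20)² = (-65/4 - 20)² = (-145/4)² = 21025/16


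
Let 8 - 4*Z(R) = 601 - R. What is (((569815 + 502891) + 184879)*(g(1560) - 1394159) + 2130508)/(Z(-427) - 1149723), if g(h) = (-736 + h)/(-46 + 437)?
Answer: 685528048113197/449641398 ≈ 1.5246e+6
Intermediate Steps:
Z(R) = -593/4 + R/4 (Z(R) = 2 - (601 - R)/4 = 2 + (-601/4 + R/4) = -593/4 + R/4)
g(h) = -32/17 + h/391 (g(h) = (-736 + h)/391 = (-736 + h)*(1/391) = -32/17 + h/391)
(((569815 + 502891) + 184879)*(g(1560) - 1394159) + 2130508)/(Z(-427) - 1149723) = (((569815 + 502891) + 184879)*((-32/17 + (1/391)*1560) - 1394159) + 2130508)/((-593/4 + (1/4)*(-427)) - 1149723) = ((1072706 + 184879)*((-32/17 + 1560/391) - 1394159) + 2130508)/((-593/4 - 427/4) - 1149723) = (1257585*(824/391 - 1394159) + 2130508)/(-255 - 1149723) = (1257585*(-545115345/391) + 2130508)/(-1149978) = (-685528881141825/391 + 2130508)*(-1/1149978) = -685528048113197/391*(-1/1149978) = 685528048113197/449641398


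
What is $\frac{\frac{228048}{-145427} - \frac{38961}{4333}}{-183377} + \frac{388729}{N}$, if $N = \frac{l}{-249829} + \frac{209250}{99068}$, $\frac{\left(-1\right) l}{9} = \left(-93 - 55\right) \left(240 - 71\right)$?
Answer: $\frac{79409735293907106194333115943}{247411663665689644539453} \approx 3.2096 \cdot 10^{5}$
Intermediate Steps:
$l = 225108$ ($l = - 9 \left(-93 - 55\right) \left(240 - 71\right) = - 9 \left(\left(-148\right) 169\right) = \left(-9\right) \left(-25012\right) = 225108$)
$N = \frac{14987859453}{12375029686}$ ($N = \frac{225108}{-249829} + \frac{209250}{99068} = 225108 \left(- \frac{1}{249829}\right) + 209250 \cdot \frac{1}{99068} = - \frac{225108}{249829} + \frac{104625}{49534} = \frac{14987859453}{12375029686} \approx 1.2111$)
$\frac{\frac{228048}{-145427} - \frac{38961}{4333}}{-183377} + \frac{388729}{N} = \frac{\frac{228048}{-145427} - \frac{38961}{4333}}{-183377} + \frac{388729}{\frac{14987859453}{12375029686}} = \left(228048 \left(- \frac{1}{145427}\right) - \frac{38961}{4333}\right) \left(- \frac{1}{183377}\right) + 388729 \cdot \frac{12375029686}{14987859453} = \left(- \frac{228048}{145427} - \frac{38961}{4333}\right) \left(- \frac{1}{183377}\right) + \frac{4810532914809094}{14987859453} = \left(- \frac{6654113331}{630135191}\right) \left(- \frac{1}{183377}\right) + \frac{4810532914809094}{14987859453} = \frac{6654113331}{115552300920007} + \frac{4810532914809094}{14987859453} = \frac{79409735293907106194333115943}{247411663665689644539453}$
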